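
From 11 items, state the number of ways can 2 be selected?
55

C(11,2) = 11! / (2! × (11-2)!)
         = 11! / (2! × 9!)
         = 55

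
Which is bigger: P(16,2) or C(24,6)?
C(24,6)

P(16,2)=240, C(24,6)=134,596.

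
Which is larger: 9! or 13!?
9!=362,880, 13!=6,227,020,800. 13! > 9!.
Final answer: 13!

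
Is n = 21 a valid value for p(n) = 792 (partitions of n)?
Yes

Reasoning: Pentagonal recurrence p(n) = p(n−1) + p(n−2) − p(n−5) − p(n−7) + …: p(21) = p(20) + p(19) − p(16) − p(14) + p(9) + p(6) = 627 + 490 − 231 − 135 + 30 + 11 = 792, which equals 792.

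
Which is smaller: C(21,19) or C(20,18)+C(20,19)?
By Pascal's identity: C(21,19) = C(20,18)+C(20,19) = 210. Equal.

Answer: Equal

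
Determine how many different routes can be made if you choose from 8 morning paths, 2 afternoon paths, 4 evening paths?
64

Reasoning: By the multiplication principle: 8 × 2 × 4 = 64.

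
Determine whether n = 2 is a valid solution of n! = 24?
No

Working:
2! = 2·1! = 2·1 = 2, which does not equal 24.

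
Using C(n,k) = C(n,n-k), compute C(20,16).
4,845

Explanation: C(20,16) = C(20,4) = 4,845.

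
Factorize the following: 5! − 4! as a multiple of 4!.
4 × 4! = 96

Explanation: 5! − 4! = 5·4! − 4! = (5 − 1)·4! = 4 × 4! = 96.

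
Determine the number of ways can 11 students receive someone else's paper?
14,684,570

Working:
Using D(n) = (n-1)[D(n-1) + D(n-2)]:
D(11) = (11-1) × [D(10) + D(9)]
      = 10 × [1334961 + 133496]
      = 10 × 1468457
      = 14,684,570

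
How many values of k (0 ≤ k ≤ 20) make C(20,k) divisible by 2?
17

Reasoning: Checking C(20,k) mod 2 for k = 0..20: divisible at k = 1, 2, 3, 5, 6, 7, 8, 9, 10, 11, 12, 13, 14, 15, 17, 18, 19. That's 17 values.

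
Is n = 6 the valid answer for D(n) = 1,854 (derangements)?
D(6) = (6-1)·[D(5) + D(4)] = 5·[44 + 9] = 265, which does not equal 1,854.
Final answer: No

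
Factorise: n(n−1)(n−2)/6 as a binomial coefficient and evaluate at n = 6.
C(n,3); C(6,3) = 20

Solution: n(n−1)(n−2)/6 = n!/(3!(n−3)!) = C(n,3). At n = 6: C(6,3) = 20.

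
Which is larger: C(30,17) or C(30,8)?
C(30,17)

Working:
C(30,17)=119,759,850, C(30,8)=5,852,925.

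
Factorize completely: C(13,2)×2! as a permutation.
P(13,2)

Working:
C(13,2)×2! = [13!/(2!(11)!)]×2! = 13!/(11)! = P(13,2) = 156.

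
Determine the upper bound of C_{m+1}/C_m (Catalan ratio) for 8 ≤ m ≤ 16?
C_{m+1}/C_m = 2(2m+1)/(m+2), which increases with m. Maximum at m = 16: 2·33/18 = 11/3.
Final answer: 11/3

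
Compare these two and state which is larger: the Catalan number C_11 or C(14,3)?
C_11 = C(22,11)/(11+1) = 705,432/12 = 58,786; C(14,3) = 364.

Answer: C_11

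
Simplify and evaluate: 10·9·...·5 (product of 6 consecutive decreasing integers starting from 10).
This is P(10,6) = 10!/(4)! = 151,200.

Answer: 151,200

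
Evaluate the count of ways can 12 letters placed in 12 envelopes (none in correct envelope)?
176,214,841

Solution: Using D(n) = (n-1)[D(n-1) + D(n-2)]:
D(12) = (12-1) × [D(11) + D(10)]
      = 11 × [14684570 + 1334961]
      = 11 × 16019531
      = 176,214,841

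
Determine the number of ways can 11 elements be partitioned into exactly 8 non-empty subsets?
11,880

Reasoning: This equals S(11,8), the Stirling number of the 2nd kind.
Using the Stirling recurrence: S(n,k) = k·S(n-1,k) + S(n-1,k-1)
S(11,8) = 8·S(10,8) + S(10,7)
         = 8·750 + 5880
         = 6000 + 5880
         = 11,880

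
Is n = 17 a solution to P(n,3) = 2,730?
No

Reasoning: P(17,3) = 17·16·15 = 4,080, which does not equal 2,730.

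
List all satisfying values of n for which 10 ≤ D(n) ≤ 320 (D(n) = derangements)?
5, 6

Reasoning: Using D(n) = (n−1)[D(n−1) + D(n−2)] with D(1)=0, D(2)=1: D(4)=9; D(5)=44; D(6)=265; D(7)=1,854. So valid n = 5, 6.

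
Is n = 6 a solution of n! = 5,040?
No

Working:
6! = 6·5! = 6·120 = 720, which does not equal 5,040.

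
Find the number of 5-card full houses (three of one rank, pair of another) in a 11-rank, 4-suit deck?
2,640

Triple rank: 11. Triple suits: C(4,3)=4. Pair rank: 10. Pair suits: C(4,2)=6. Total: 2,640.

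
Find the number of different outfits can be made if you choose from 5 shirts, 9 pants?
45
By the multiplication principle: 5 × 9 = 45.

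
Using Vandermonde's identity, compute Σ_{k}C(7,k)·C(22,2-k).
406

Solution: = C(7+22,2) = C(29,2) = 406.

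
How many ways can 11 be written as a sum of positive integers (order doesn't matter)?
Pentagonal recurrence p(n) = p(n−1) + p(n−2) − p(n−5) − p(n−7) + …: p(11) = p(10) + p(9) − p(6) − p(4) = 42 + 30 − 11 − 5 = 56.

Answer: 56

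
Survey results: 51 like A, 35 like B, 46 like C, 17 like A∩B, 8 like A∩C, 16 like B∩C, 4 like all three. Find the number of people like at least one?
|A∪B∪C| = 51+35+46-17-8-16+4 = 95.
Final answer: 95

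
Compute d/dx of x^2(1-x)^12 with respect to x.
2x^1(1-x)^12 - 12x^2(1-x)^11

Product rule: 2x^{1}(1-x)^{12} + x^2·(-12)(1-x)^{11}.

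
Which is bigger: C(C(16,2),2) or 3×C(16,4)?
C(C(16,2),2)

Reasoning: C(C(16,2),2)=7,140, 3×C(16,4)=5,460.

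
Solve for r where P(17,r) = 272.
2
P(17,r) = 17·16·…·(17−r+1), a product of r factors. Multiplying down from 17: 17 = 17; 17·16 = 272 ✓ (2 factors). So r = 2.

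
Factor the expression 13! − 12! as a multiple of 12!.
13! − 12! = 13·12! − 12! = (13 − 1)·12! = 12 × 12! = 5,748,019,200.

Answer: 12 × 12! = 5,748,019,200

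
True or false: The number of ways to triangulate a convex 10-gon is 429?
Triangulations of a convex 10-gon are counted by the Catalan number C_8: C_8 = C(16,8)/(8+1) = 12,870/9 = 1,430.
Final answer: False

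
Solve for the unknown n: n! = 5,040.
n! is strictly increasing. 5! = 120, 6! = 720, 7! = 5,040 ✓. So n = 7.

Answer: 7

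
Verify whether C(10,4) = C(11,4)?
False

Reasoning: LHS = C(10,4) = 210; RHS = C(11,4) = 330. 210 ≠ 330, so the statement does not hold.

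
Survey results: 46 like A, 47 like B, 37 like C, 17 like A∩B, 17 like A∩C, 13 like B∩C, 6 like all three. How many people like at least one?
89

Working:
|A∪B∪C| = 46+47+37-17-17-13+6 = 89.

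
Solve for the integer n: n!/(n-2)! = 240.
16

Explanation: n!/(n-2)! = n×(n-1), a product of 2 consecutive integers ≈ (n−0.5)^2. 240^(1/2) + 0.5 ≈ 16.0; check n = 16: 16×15 = 240 ✓. So n = 16.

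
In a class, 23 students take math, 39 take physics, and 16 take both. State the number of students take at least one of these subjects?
46
|A∪B| = |A|+|B|-|A∩B| = 23+39-16 = 46.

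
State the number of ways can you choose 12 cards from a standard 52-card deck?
206,379,406,870

Solution: C(52,12) = 206,379,406,870.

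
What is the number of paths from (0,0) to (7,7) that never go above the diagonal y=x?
429

Explanation: Counted by the Catalan number C_7: C_7 = C(14,7)/(7+1) = 3,432/8 = 429.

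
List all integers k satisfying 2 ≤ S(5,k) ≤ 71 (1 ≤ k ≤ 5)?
2, 3, 4

Explanation: S(5,1)=1; S(5,2)=15; S(5,3)=25; S(5,4)=10; S(5,5)=1. So valid k = 2, 3, 4.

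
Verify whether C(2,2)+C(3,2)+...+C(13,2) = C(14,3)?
True

Solution: Hockey stick identity gives Σ = C(14,3) = 364; RHS C(14,3) = 364.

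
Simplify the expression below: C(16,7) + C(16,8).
24,310

By Pascal's identity: C(17,8) = 24,310.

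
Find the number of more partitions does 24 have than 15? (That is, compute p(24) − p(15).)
1,399

Explanation: Pentagonal recurrence p(n) = p(n−1) + p(n−2) − p(n−5) − p(n−7) + …: p(24) = p(23) + p(22) − p(19) − p(17) + p(12) + p(9) − p(2) = 1,255 + 1,002 − 490 − 297 + 77 + 30 − 2 = 1,575.
p(15) = p(14) + p(13) − p(10) − p(8) + p(3) + p(0) = 135 + 101 − 42 − 22 + 3 + 1 = 176.
Difference = 1,575 − 176 = 1,399.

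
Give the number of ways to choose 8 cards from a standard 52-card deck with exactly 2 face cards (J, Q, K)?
12 face cards and 40 non-face cards: C(12,2) × C(40,6) = 66 × 3,838,380 = 253,333,080.

Answer: 253,333,080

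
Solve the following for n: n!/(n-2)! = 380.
n!/(n-2)! = n×(n-1), a product of 2 consecutive integers ≈ (n−0.5)^2. 380^(1/2) + 0.5 ≈ 20.0; check n = 20: 20×19 = 380 ✓. So n = 20.

Answer: 20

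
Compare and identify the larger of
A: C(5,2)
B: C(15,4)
B

Reasoning: A=C(5,2)=10, B=C(15,4)=1,365.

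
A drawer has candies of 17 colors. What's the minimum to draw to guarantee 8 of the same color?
Worst case: 7 of each = 119. One more: 120.

Answer: 120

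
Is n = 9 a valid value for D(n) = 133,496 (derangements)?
Yes

Reasoning: D(9) = (9-1)·[D(8) + D(7)] = 8·[14,833 + 1,854] = 133,496, which equals 133,496.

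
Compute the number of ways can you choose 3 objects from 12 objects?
C(12,3) = 12! / (3! × (12-3)!)
         = 12! / (3! × 9!)
         = 220

Answer: 220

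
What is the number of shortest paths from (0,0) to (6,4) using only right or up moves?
210

Choose 6 rights from 10 moves: C(10,6) = 210.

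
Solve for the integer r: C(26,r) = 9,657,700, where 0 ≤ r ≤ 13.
12

C(26,r) is increasing for 0 ≤ r ≤ 13. Stepping up (C(26,r+1) = C(26,r)·(26−r)/(r+1)): C(26,1) = 26, C(26,2) = 325, C(26,3) = 2,600, C(26,4) = 14,950, C(26,5) = 65,780, C(26,6) = 230,230, C(26,7) = 657,800, C(26,8) = 1,562,275, C(26,9) = 3,124,550, C(26,10) = 5,311,735, C(26,11) = 7,726,160, C(26,12) = 9,657,700 ✓. So r = 12.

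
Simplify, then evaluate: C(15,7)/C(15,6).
C(n,k+1)/C(n,k) = (n−k)/(k+1). Here (15−6)/(6+1) = 9/7 = 9/7.

Answer: 9/7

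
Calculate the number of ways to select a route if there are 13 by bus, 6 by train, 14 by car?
By the addition principle: 13 + 6 + 14 = 33.

Answer: 33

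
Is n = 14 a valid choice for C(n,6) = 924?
No

C(14,6) = 14·13·12·11·10·9/6! = 2,162,160/720 = 3,003, which does not equal 924.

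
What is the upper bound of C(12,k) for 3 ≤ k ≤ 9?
924

Working:
C(12,k) is maximised at the centre of the row: C(12,6) = 924.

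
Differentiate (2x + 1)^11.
22(2x + 1)^10
Chain rule: 11(2x+1)^{10} × 2 = 22(2x+1)^{10}.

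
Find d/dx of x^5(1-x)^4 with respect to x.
5x^4(1-x)^4 - 4x^5(1-x)^3

Working:
Product rule: 5x^{4}(1-x)^{4} + x^5·(-4)(1-x)^{3}.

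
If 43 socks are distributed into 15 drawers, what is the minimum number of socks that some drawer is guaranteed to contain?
3

Reasoning: Pigeonhole: ⌈43/15⌉ = 3.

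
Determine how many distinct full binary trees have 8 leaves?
429

Reasoning: Using the Catalan number formula: C_n = C(2n, n) / (n+1)
C_7 = C(14, 7) / (7+1)
     = 3432 / 8
     = 429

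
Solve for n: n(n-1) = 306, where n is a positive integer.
18

Explanation: n² − n − 306 = 0, so n = (1 ± √(1 + 4·306))/2 = (1 ± √1,225)/2 = (1 ± 35)/2, i.e. n = 18 or n = -17. Taking the positive root, n = 18 (check: 18×17 = 306).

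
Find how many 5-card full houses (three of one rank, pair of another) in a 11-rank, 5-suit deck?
Triple rank: 11. Triple suits: C(5,3)=10. Pair rank: 10. Pair suits: C(5,2)=10. Total: 11,000.
Final answer: 11,000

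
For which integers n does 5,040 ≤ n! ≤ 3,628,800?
7, 8, 9, 10

Reasoning: n! is strictly increasing; 7! = 5,040 and 10! = 3,628,800, so valid n = 7, 8, 9, 10.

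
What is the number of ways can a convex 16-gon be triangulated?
2,674,440

Reasoning: Using the Catalan number formula: C_n = C(2n, n) / (n+1)
C_14 = C(28, 14) / (14+1)
     = 40116600 / 15
     = 2,674,440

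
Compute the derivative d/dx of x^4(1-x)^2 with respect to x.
Product rule: 4x^{3}(1-x)^{2} + x^4·(-2)(1-x)^{1}.

Answer: 4x^3(1-x)^2 - 2x^4(1-x)^1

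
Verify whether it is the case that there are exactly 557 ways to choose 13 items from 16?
C(16,13) = 560 ≠ 557.
Final answer: False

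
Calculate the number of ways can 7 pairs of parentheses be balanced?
Using the Catalan number formula: C_n = C(2n, n) / (n+1)
C_7 = C(14, 7) / (7+1)
     = 3432 / 8
     = 429

Answer: 429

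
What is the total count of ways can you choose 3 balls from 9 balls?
84

C(9,3) = 9! / (3! × (9-3)!)
         = 9! / (3! × 6!)
         = 84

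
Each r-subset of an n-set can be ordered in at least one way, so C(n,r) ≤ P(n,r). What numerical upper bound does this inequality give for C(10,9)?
P(10,9) = 10·9·8·7·6·5·4·3·2 = 3,628,800, so C(10,9) ≤ 3,628,800. (The bound is loose by a factor of 9! = 362,880: C(10,9) = 3,628,800/362,880 = 10.)
Final answer: 3,628,800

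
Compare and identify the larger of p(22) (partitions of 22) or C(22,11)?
C(22,11)

Explanation: Pentagonal recurrence p(n) = p(n−1) + p(n−2) − p(n−5) − p(n−7) + …: p(22) = p(21) + p(20) − p(17) − p(15) + p(10) + p(7) − p(0) = 792 + 627 − 297 − 176 + 42 + 15 − 1 = 1,002; C(22,11) = 705,432.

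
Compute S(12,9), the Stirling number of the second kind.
22,275

Working:
Using the Stirling recurrence: S(n,k) = k·S(n-1,k) + S(n-1,k-1)
S(12,9) = 9·S(11,9) + S(11,8)
         = 9·1155 + 11880
         = 10395 + 11880
         = 22,275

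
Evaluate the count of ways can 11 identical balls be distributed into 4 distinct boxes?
364

C(11+4-1, 4-1) = C(14, 3) = 364.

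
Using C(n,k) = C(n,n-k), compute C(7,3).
35

C(7,3) = C(7,4) = 35.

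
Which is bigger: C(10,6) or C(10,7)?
C(10,6)

Explanation: C(10,6)=210, C(10,7)=120.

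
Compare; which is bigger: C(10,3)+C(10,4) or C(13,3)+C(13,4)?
C(13,3)+C(13,4)

First=330, Second=1,001.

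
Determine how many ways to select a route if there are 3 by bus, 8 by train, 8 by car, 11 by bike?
30

Explanation: By the addition principle: 3 + 8 + 8 + 11 = 30.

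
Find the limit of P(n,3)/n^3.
1

Working:
P(n,3) = n(n-1)(n-2) ≈ n^3 for large n. Limit = 1.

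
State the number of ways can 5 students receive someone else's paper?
44
Using D(n) = (n-1)[D(n-1) + D(n-2)]:
D(5) = (5-1) × [D(4) + D(3)]
      = 4 × [9 + 2]
      = 4 × 11
      = 44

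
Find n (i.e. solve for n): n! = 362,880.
9

Solution: n! is strictly increasing. 7! = 5,040, 8! = 40,320, 9! = 362,880 ✓. So n = 9.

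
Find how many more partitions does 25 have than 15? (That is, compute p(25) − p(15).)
1,782

Explanation: Pentagonal recurrence p(n) = p(n−1) + p(n−2) − p(n−5) − p(n−7) + …: p(25) = p(24) + p(23) − p(20) − p(18) + p(13) + p(10) − p(3) = 1,575 + 1,255 − 627 − 385 + 101 + 42 − 3 = 1,958.
p(15) = p(14) + p(13) − p(10) − p(8) + p(3) + p(0) = 135 + 101 − 42 − 22 + 3 + 1 = 176.
Difference = 1,958 − 176 = 1,782.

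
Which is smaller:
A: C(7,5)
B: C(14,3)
A

Reasoning: A=C(7,5)=21, B=C(14,3)=364.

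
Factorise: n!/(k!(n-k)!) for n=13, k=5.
C(13,5) = 1,287

This is the binomial coefficient C(13,5) = 1,287.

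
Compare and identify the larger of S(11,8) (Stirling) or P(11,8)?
S(11,8) = 8·S(10,8) + S(10,7) = 8·750 + 5,880 = 11,880; P(11,8) = 6,652,800.

Answer: P(11,8)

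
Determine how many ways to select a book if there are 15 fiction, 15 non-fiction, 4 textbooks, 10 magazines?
44
By the addition principle: 15 + 15 + 4 + 10 = 44.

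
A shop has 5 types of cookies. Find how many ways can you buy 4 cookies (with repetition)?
Stars and bars: C(4+5-1, 4) = C(8, 4) = 70.

Answer: 70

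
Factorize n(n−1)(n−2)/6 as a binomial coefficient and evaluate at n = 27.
C(n,3); C(27,3) = 2,925

n(n−1)(n−2)/6 = n!/(3!(n−3)!) = C(n,3). At n = 27: C(27,3) = 2,925.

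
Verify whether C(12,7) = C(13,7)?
False

Reasoning: LHS = C(12,7) = 792; RHS = C(13,7) = 1,716. 792 ≠ 1,716, so the statement does not hold.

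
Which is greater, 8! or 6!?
8!

8!=40,320, 6!=720. 8! > 6!.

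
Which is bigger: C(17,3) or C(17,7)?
C(17,7)
C(17,3)=680, C(17,7)=19,448.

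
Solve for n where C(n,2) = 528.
33

Working:
C(n,2) = n(n−1)/2! is increasing in n, and n(n−1) = 2!·528 = 1,056 ≈ (n−0.5)^2 gives n ≈ 33.0. Check: C(31,2) = 465, C(32,2) = 496, C(33,2) = 528 ✓. So n = 33.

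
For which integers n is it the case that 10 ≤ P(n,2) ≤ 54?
4, 5, 6, 7

Reasoning: P(3,2)=6; P(4,2)=12; P(5,2)=20; P(6,2)=30; P(7,2)=42; P(8,2)=56. So valid n = 4, 5, 6, 7.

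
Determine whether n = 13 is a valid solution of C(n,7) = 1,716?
Yes

Solution: C(13,7) = 13·12·11·10·9·8·7/7! = 8,648,640/5,040 = 1,716, which equals 1,716.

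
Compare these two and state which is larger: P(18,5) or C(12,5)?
P(18,5)

P(18,5)=1,028,160, C(12,5)=792.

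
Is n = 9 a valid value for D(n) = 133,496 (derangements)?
Yes

Explanation: D(9) = (9-1)·[D(8) + D(7)] = 8·[14,833 + 1,854] = 133,496, which equals 133,496.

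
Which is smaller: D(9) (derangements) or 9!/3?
9!/3

Explanation: D(9) = (9-1)·[D(8) + D(7)] = 8·[14,833 + 1,854] = 133,496; 9!/3 = 362,880/3 = 120,960.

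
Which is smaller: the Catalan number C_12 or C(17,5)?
C(17,5)

Explanation: C_12 = C(24,12)/(12+1) = 2,704,156/13 = 208,012; C(17,5) = 6,188.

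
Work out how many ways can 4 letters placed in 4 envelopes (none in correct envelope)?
9

Working:
Using D(n) = (n-1)[D(n-1) + D(n-2)]:
D(4) = (4-1) × [D(3) + D(2)]
      = 3 × [2 + 1]
      = 3 × 3
      = 9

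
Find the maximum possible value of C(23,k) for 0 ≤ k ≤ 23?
1,352,078

Explanation: Maximum at k = 11 or k = 12: C(23,11) = 1,352,078.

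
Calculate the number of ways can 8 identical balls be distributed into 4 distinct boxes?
165

Solution: C(8+4-1, 4-1) = C(11, 3) = 165.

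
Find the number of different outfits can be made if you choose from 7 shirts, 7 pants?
49

Explanation: By the multiplication principle: 7 × 7 = 49.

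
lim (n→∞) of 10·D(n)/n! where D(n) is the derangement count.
10/e

Explanation: D(n)/n! → 1/e, so 10·D(n)/n! → 10/e.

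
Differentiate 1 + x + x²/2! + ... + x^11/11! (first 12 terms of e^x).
1 + x + x²/2! + ... + x^10/10!

Solution: Differentiating term by term gives the first 11 terms of e^x.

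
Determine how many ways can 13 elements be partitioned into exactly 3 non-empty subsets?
261,625

Explanation: This equals S(13,3), the Stirling number of the 2nd kind.
Using the Stirling recurrence: S(n,k) = k·S(n-1,k) + S(n-1,k-1)
S(13,3) = 3·S(12,3) + S(12,2)
         = 3·86526 + 2047
         = 259578 + 2047
         = 261,625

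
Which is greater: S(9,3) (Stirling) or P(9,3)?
S(9,3) = 3·S(8,3) + S(8,2) = 3·966 + 127 = 3,025; P(9,3) = 504.

Answer: S(9,3)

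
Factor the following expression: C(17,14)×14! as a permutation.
C(17,14)×14! = [17!/(14!(3)!)]×14! = 17!/(3)! = P(17,14) = 59,281,238,016,000.

Answer: P(17,14)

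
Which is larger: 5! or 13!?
13!
5!=120, 13!=6,227,020,800. 13! > 5!.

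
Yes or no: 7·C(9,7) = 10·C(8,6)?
Absorption identity k·C(n,k) = n·C(n-1,k-1). LHS = 7·36 = 252; RHS = 10·28 = 280.
Final answer: No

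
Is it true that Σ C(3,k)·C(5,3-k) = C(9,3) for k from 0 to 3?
Vandermonde's identity gives C(8,3) = 56; RHS C(9,3) = 84.
Final answer: False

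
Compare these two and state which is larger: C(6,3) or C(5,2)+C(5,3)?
Equal

Explanation: By Pascal's identity: C(6,3) = C(5,2)+C(5,3) = 20. Equal.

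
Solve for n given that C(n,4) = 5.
5

Explanation: C(n,4) = n(n−1)(n−2)(n−3)/4! is increasing in n, and n(n−1)(n−2)(n−3) = 4!·5 = 120 ≈ (n−1.5)^4 gives n ≈ 4.8. Check: C(4,4) = 1, C(5,4) = 5 ✓. So n = 5.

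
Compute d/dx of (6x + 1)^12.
72(6x + 1)^11

Solution: Chain rule: 12(6x+1)^{11} × 6 = 72(6x+1)^{11}.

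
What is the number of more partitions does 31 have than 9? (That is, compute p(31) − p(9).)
6,812

Solution: Pentagonal recurrence p(n) = p(n−1) + p(n−2) − p(n−5) − p(n−7) + …: p(31) = p(30) + p(29) − p(26) − p(24) + p(19) + p(16) − p(9) − p(5) = 5,604 + 4,565 − 2,436 − 1,575 + 490 + 231 − 30 − 7 = 6,842.
p(9) = p(8) + p(7) − p(4) − p(2) = 22 + 15 − 5 − 2 = 30.
Difference = 6,842 − 30 = 6,812.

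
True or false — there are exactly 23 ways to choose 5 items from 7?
False

C(7,5) = 21 ≠ 23.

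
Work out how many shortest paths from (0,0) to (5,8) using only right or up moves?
1,287

Working:
Choose 5 rights from 13 moves: C(13,5) = 1,287.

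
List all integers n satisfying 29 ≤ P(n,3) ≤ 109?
5

Working:
P(4,3)=24; P(5,3)=60; P(6,3)=120. So valid n = 5.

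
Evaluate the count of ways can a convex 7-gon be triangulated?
Using the Catalan number formula: C_n = C(2n, n) / (n+1)
C_5 = C(10, 5) / (5+1)
     = 252 / 6
     = 42
Final answer: 42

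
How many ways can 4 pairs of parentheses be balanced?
Using the Catalan number formula: C_n = C(2n, n) / (n+1)
C_4 = C(8, 4) / (4+1)
     = 70 / 5
     = 14

Answer: 14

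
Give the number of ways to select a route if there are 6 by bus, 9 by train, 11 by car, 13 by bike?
By the addition principle: 6 + 9 + 11 + 13 = 39.

Answer: 39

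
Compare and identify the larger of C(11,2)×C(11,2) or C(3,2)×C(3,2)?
C(11,2)×C(11,2)
C(11,2)×C(11,2)=3,025, C(3,2)×C(3,2)=9.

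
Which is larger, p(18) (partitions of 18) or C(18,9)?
Pentagonal recurrence p(n) = p(n−1) + p(n−2) − p(n−5) − p(n−7) + …: p(18) = p(17) + p(16) − p(13) − p(11) + p(6) + p(3) = 297 + 231 − 101 − 56 + 11 + 3 = 385; C(18,9) = 48,620.

Answer: C(18,9)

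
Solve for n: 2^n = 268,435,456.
268,435,456 = 1,024 × 1,024 × 256 = 2^10 × 2^10 × 2^8 = 2^28, so n = 28.

Answer: 28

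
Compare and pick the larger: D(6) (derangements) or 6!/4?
D(6) = (6-1)·[D(5) + D(4)] = 5·[44 + 9] = 265; 6!/4 = 720/4 = 180.
Final answer: D(6)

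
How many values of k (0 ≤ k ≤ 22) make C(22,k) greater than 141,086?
9

Working:
Row 22 is unimodal and symmetric about k=22/2. C(22,6)=74,613 ≤ 141,086; C(22,7)=170,544 > 141,086; by symmetry C(22,k) > 141,086 for k = 7..15. That's 15 - 7 + 1 = 9 values.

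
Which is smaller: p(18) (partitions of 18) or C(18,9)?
Pentagonal recurrence p(n) = p(n−1) + p(n−2) − p(n−5) − p(n−7) + …: p(18) = p(17) + p(16) − p(13) − p(11) + p(6) + p(3) = 297 + 231 − 101 − 56 + 11 + 3 = 385; C(18,9) = 48,620.
Final answer: p(18)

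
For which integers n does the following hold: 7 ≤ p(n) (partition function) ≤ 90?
Tabulating p(n) via p(n) = p(n−1) + p(n−2) − p(n−5) − p(n−7) + …: p(4)=5; p(5)=7; p(6)=11; p(7)=15; p(8)=22; p(9)=30; p(10)=42; p(11)=56; p(12)=77; p(13)=101. So valid n = 5, 6, 7, 8, 9, 10, 11, 12.
Final answer: 5, 6, 7, 8, 9, 10, 11, 12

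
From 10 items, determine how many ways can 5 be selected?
252

Reasoning: C(10,5) = 10! / (5! × (10-5)!)
         = 10! / (5! × 5!)
         = 252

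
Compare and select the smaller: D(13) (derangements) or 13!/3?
D(13) = (13-1)·[D(12) + D(11)] = 12·[176,214,841 + 14,684,570] = 2,290,792,932; 13!/3 = 6,227,020,800/3 = 2,075,673,600.
Final answer: 13!/3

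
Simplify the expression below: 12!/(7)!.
This equals 12×11×...×8 = 95,040.
Final answer: 95,040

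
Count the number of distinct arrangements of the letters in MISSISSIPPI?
Word has 11 letters (M=1, I=4, S=4, P=2). Arrangements: 11!/Π(k!) = 34,650.
Final answer: 34,650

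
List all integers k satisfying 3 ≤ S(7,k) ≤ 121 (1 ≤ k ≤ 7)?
2, 6

Working:
S(7,1)=1; S(7,2)=63; S(7,3)=301; S(7,4)=350; S(7,5)=140; S(7,6)=21; S(7,7)=1. So valid k = 2, 6.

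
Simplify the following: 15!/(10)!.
360,360

Working:
This equals 15×14×...×11 = 360,360.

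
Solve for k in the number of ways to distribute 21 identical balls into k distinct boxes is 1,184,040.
8

Stars and bars: the count is C(21+k−1, k−1), increasing in k. k=6: C(26,5) = 65,780, k=7: C(27,6) = 296,010, k=8: C(28,7) = 1,184,040 ✓. So k = 8.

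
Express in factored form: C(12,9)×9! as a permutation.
P(12,9)
C(12,9)×9! = [12!/(9!(3)!)]×9! = 12!/(3)! = P(12,9) = 79,833,600.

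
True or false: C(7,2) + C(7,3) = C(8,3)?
Pascal's identity C(n,k) + C(n,k+1) = C(n+1,k+1): 21 + 35 = 56 = C(8,3).

Answer: True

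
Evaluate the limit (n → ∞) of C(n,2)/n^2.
1/2

Explanation: C(n,2) ≈ n^2/2! for large n. Limit = 1/2! = 1/2.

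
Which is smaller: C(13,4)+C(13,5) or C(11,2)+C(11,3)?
C(11,2)+C(11,3)

Working:
First=2,002, Second=220.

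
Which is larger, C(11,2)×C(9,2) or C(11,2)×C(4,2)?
C(11,2)×C(9,2)=1,980, C(11,2)×C(4,2)=330.
Final answer: C(11,2)×C(9,2)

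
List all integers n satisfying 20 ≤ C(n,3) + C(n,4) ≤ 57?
6

Reasoning: C(5,3)+C(5,4)=15; C(6,3)+C(6,4)=35; C(7,3)+C(7,4)=70. So valid n = 6.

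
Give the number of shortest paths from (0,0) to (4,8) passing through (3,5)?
To (3,5): C(8,3)=56. From there: C(4,1)=4. Total: 224.

Answer: 224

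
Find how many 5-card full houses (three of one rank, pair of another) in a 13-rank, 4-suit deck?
3,744

Working:
Triple rank: 13. Triple suits: C(4,3)=4. Pair rank: 12. Pair suits: C(4,2)=6. Total: 3,744.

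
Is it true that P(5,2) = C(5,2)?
False

Solution: P(5,2) = 20 but C(5,2) = 10; they differ by a factor of 2! = 2, so the statement does not hold.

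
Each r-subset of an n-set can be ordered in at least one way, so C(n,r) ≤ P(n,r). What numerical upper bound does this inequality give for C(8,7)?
40,320
P(8,7) = 8·7·6·5·4·3·2 = 40,320, so C(8,7) ≤ 40,320. (The bound is loose by a factor of 7! = 5,040: C(8,7) = 40,320/5,040 = 8.)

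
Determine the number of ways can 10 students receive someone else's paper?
1,334,961

Explanation: Using D(n) = (n-1)[D(n-1) + D(n-2)]:
D(10) = (10-1) × [D(9) + D(8)]
      = 9 × [133496 + 14833]
      = 9 × 148329
      = 1,334,961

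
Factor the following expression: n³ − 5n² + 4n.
n(n − 1)(n − 4)

n³ − 5n² + 4n = n(n² − 5n + 4) = n(n − 1)(n − 4).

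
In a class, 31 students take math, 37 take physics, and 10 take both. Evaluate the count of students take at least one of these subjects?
58

Working:
|A∪B| = |A|+|B|-|A∩B| = 31+37-10 = 58.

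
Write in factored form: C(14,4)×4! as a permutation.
P(14,4)

Solution: C(14,4)×4! = [14!/(4!(10)!)]×4! = 14!/(10)! = P(14,4) = 24,024.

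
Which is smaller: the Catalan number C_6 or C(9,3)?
C(9,3)
C_6 = C(12,6)/(6+1) = 924/7 = 132; C(9,3) = 84.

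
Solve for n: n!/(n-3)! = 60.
5

Reasoning: n!/(n-3)! = n×(n-1)×(n-2), a product of 3 consecutive integers ≈ (n−1)^3. 60^(1/3) + 1 ≈ 4.9; check n = 5: 5×4×3 = 60 ✓. So n = 5.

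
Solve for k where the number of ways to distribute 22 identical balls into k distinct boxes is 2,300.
4

Explanation: Stars and bars: the count is C(22+k−1, k−1), increasing in k. k=2: C(23,1) = 23, k=3: C(24,2) = 276, k=4: C(25,3) = 2,300 ✓. So k = 4.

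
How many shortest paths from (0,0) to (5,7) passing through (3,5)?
336

Reasoning: To (3,5): C(8,3)=56. From there: C(4,2)=6. Total: 336.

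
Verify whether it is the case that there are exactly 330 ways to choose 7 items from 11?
C(11,7) = 330.
Final answer: True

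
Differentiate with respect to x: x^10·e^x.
(10x^9 + x^10)e^x

Reasoning: Product rule: d/dx[x^10]·e^x + x^10·d/dx[e^x] = 10x^{9}e^x + x^10e^x.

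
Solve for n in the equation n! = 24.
4

Reasoning: n! is strictly increasing. 2! = 2, 3! = 6, 4! = 24 ✓. So n = 4.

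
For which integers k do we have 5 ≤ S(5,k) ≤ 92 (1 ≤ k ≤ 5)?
S(5,1)=1; S(5,2)=15; S(5,3)=25; S(5,4)=10; S(5,5)=1. So valid k = 2, 3, 4.
Final answer: 2, 3, 4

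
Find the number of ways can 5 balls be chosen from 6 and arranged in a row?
P(6,5) = 6!/(6-5)! = 720.

Answer: 720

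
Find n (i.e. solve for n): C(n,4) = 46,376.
34

Solution: C(n,4) = n(n−1)(n−2)(n−3)/4! is increasing in n, and n(n−1)(n−2)(n−3) = 4!·46,376 = 1,113,024 ≈ (n−1.5)^4 gives n ≈ 34.0. Check: C(32,4) = 35,960, C(33,4) = 40,920, C(34,4) = 46,376 ✓. So n = 34.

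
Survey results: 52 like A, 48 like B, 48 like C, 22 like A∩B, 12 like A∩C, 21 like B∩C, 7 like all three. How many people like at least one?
100
|A∪B∪C| = 52+48+48-22-12-21+7 = 100.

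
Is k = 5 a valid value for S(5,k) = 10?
S(5,5) = 5·S(4,5) + S(4,4) = 5·0 + 1 = 1, which does not equal 10.

Answer: No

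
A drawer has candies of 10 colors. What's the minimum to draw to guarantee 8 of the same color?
Worst case: 7 of each = 70. One more: 71.

Answer: 71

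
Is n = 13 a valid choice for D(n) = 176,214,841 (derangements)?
No

D(13) = (13-1)·[D(12) + D(11)] = 12·[176,214,841 + 14,684,570] = 2,290,792,932, which does not equal 176,214,841.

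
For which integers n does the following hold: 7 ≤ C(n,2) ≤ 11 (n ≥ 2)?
5

Solution: C(4,2)=6; C(5,2)=10; C(6,2)=15. So valid n = 5.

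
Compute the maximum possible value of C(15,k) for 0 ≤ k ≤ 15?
6,435

Working:
Maximum at k = 7 or k = 8: C(15,7) = 6,435.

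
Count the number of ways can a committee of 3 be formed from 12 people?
220
C(12,3) = 12! / (3! × (12-3)!)
         = 12! / (3! × 9!)
         = 220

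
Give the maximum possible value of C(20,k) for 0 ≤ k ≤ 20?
184,756
Maximum at k = 10: C(20,10) = 184,756.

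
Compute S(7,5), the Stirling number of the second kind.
140

Using the Stirling recurrence: S(n,k) = k·S(n-1,k) + S(n-1,k-1)
S(7,5) = 5·S(6,5) + S(6,4)
         = 5·15 + 65
         = 75 + 65
         = 140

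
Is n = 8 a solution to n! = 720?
No
8! = 8·7! = 8·5,040 = 40,320, which does not equal 720.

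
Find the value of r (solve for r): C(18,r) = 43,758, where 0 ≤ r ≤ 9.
8

Explanation: C(18,r) is increasing for 0 ≤ r ≤ 9. Stepping up (C(18,r+1) = C(18,r)·(18−r)/(r+1)): C(18,1) = 18, C(18,2) = 153, C(18,3) = 816, C(18,4) = 3,060, C(18,5) = 8,568, C(18,6) = 18,564, C(18,7) = 31,824, C(18,8) = 43,758 ✓. So r = 8.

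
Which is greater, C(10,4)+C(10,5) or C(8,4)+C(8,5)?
C(10,4)+C(10,5)

Reasoning: First=462, Second=126.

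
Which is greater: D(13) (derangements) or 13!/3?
D(13)

Working:
D(13) = (13-1)·[D(12) + D(11)] = 12·[176,214,841 + 14,684,570] = 2,290,792,932; 13!/3 = 6,227,020,800/3 = 2,075,673,600.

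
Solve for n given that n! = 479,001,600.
12
n! is strictly increasing. 10! = 3,628,800, 11! = 39,916,800, 12! = 479,001,600 ✓. So n = 12.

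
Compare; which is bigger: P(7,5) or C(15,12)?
P(7,5)=2,520, C(15,12)=455.

Answer: P(7,5)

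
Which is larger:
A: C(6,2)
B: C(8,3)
B

A=C(6,2)=15, B=C(8,3)=56.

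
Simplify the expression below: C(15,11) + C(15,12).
1,820
By Pascal's identity: C(16,12) = 1,820.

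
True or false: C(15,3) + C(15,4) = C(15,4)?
False

Working:
Pascal's identity gives C(16,4) = 1,820, whereas C(15,4) = 1,365.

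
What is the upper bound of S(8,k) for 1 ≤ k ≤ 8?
1,701

Solution: Row S(8,k) for k = 1..8 (via S(n,k) = k·S(n−1,k) + S(n−1,k−1)): 1, 127, 966, 1,701, 1,050, 266, 28, 1. The row is unimodal; maximum at k = 4: 1,701.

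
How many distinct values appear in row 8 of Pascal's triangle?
5

Explanation: Row 8 has entries C(8,0)..C(8,8); by symmetry C(8,k)=C(8,8-k), giving 5 distinct values.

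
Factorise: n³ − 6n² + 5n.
n(n − 1)(n − 5)

Reasoning: n³ − 6n² + 5n = n(n² − 6n + 5) = n(n − 1)(n − 5).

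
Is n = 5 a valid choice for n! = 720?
No

Reasoning: 5! = 5·4! = 5·24 = 120, which does not equal 720.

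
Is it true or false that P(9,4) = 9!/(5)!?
True
Permutation formula P(n,k) = n!/(n-k)!: 9!/5! = 362,880/120 = 3,024 = P(9,4). The statement holds.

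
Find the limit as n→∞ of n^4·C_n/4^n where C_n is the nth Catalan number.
∞

C_n ~ 4^n/(n^(3/2)√π), so n^4·C_n/4^n ~ n^(4 − 3/2)/√π → ∞.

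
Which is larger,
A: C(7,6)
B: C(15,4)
A=C(7,6)=7, B=C(15,4)=1,365.
Final answer: B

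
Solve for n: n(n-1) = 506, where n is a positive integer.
23

Working:
n² − n − 506 = 0, so n = (1 ± √(1 + 4·506))/2 = (1 ± √2,025)/2 = (1 ± 45)/2, i.e. n = 23 or n = -22. Taking the positive root, n = 23 (check: 23×22 = 506).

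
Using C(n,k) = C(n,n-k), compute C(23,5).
33,649

Explanation: C(23,5) = C(23,18) = 33,649.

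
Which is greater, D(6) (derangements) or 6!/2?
6!/2

Working:
D(6) = (6-1)·[D(5) + D(4)] = 5·[44 + 9] = 265; 6!/2 = 720/2 = 360.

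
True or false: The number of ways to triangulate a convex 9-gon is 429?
True

Solution: Triangulations of a convex 9-gon are counted by the Catalan number C_7: C_7 = C(14,7)/(7+1) = 3,432/8 = 429.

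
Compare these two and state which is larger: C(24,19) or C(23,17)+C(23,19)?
C(23,17)+C(23,19)

Solution: C(24,19)=42,504; C(23,17)+C(23,19)=100,947+8,855=109,802.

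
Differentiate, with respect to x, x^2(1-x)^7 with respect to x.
2x^1(1-x)^7 - 7x^2(1-x)^6

Product rule: 2x^{1}(1-x)^{7} + x^2·(-7)(1-x)^{6}.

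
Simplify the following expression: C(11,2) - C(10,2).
10

Solution: C(11,2) - C(10,2) = C(10,1) = 10.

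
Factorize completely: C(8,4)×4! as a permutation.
P(8,4)
C(8,4)×4! = [8!/(4!(4)!)]×4! = 8!/(4)! = P(8,4) = 1,680.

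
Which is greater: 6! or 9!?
9!
6!=720, 9!=362,880. 9! > 6!.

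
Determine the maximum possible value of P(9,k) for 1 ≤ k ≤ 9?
362,880

Working:
P(9,k) increases in k, so maximum at k = 9: 9! = 362,880.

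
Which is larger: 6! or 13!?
13!

Solution: 6!=720, 13!=6,227,020,800. 13! > 6!.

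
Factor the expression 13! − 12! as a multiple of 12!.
12 × 12! = 5,748,019,200

Working:
13! − 12! = 13·12! − 12! = (13 − 1)·12! = 12 × 12! = 5,748,019,200.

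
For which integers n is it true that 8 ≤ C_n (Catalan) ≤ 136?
4, 5, 6

Explanation: C_3=5; C_4=14; C_5=42; C_6=132; C_7=429. So valid n = 4, 5, 6.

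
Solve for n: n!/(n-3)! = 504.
n!/(n-3)! = n×(n-1)×(n-2), a product of 3 consecutive integers ≈ (n−1)^3. 504^(1/3) + 1 ≈ 9.0; check n = 9: 9×8×7 = 504 ✓. So n = 9.

Answer: 9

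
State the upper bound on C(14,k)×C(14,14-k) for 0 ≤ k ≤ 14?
11,778,624

Explanation: C(14,k)·C(14,14-k) = C(14,k)², maximised at the centre k = 7: C(14,7)² = 11,778,624.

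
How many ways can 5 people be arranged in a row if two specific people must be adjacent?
Treat pair as unit: (5-1)! arrangements × 2 internal orders = 48.
Final answer: 48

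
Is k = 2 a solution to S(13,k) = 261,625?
S(13,2) = 2·S(12,2) + S(12,1) = 2·2,047 + 1 = 4,095, which does not equal 261,625.
Final answer: No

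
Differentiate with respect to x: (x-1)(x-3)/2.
d/dx[(x-1)(x-3)] = (x-3) + (x-1) = 2x - 4. Dividing by 2 gives (2x - 4)/2.
Final answer: (2x - 4)/2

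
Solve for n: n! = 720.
n! is strictly increasing. 4! = 24, 5! = 120, 6! = 720 ✓. So n = 6.
Final answer: 6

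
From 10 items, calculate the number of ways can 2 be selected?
45

Working:
C(10,2) = 10! / (2! × (10-2)!)
         = 10! / (2! × 8!)
         = 45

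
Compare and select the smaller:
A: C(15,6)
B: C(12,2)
B

Explanation: A=C(15,6)=5,005, B=C(12,2)=66.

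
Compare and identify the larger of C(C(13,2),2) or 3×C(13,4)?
C(C(13,2),2)

Working:
C(C(13,2),2)=3,003, 3×C(13,4)=2,145.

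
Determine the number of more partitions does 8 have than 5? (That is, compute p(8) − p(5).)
Pentagonal recurrence p(n) = p(n−1) + p(n−2) − p(n−5) − p(n−7) + …: p(8) = p(7) + p(6) − p(3) − p(1) = 15 + 11 − 3 − 1 = 22.
p(5) = p(4) + p(3) − p(0) = 5 + 3 − 1 = 7.
Difference = 22 − 7 = 15.
Final answer: 15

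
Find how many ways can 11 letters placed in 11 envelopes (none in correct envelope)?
Using D(n) = (n-1)[D(n-1) + D(n-2)]:
D(11) = (11-1) × [D(10) + D(9)]
      = 10 × [1334961 + 133496]
      = 10 × 1468457
      = 14,684,570

Answer: 14,684,570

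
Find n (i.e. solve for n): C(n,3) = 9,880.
40

Explanation: C(n,3) = n(n−1)(n−2)/3! is increasing in n, and n(n−1)(n−2) = 3!·9,880 = 59,280 ≈ (n−1)^3 gives n ≈ 40.0. Check: C(38,3) = 8,436, C(39,3) = 9,139, C(40,3) = 9,880 ✓. So n = 40.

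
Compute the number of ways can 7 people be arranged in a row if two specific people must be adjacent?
1,440

Working:
Treat pair as unit: (7-1)! arrangements × 2 internal orders = 1,440.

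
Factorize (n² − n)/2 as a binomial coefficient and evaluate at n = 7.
(n² − n)/2 = n(n−1)/2 = C(n,2). At n = 7: C(7,2) = 21.
Final answer: C(n,2); C(7,2) = 21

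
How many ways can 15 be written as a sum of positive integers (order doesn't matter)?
Pentagonal recurrence p(n) = p(n−1) + p(n−2) − p(n−5) − p(n−7) + …: p(15) = p(14) + p(13) − p(10) − p(8) + p(3) + p(0) = 135 + 101 − 42 − 22 + 3 + 1 = 176.

Answer: 176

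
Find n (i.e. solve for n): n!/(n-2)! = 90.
10

Working:
n!/(n-2)! = n×(n-1), a product of 2 consecutive integers ≈ (n−0.5)^2. 90^(1/2) + 0.5 ≈ 10.0; check n = 10: 10×9 = 90 ✓. So n = 10.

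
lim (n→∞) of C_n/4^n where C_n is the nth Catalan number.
C_n ~ 4^n/(n^(3/2)√π), so n^0·C_n/4^n ~ n^(0 − 3/2)/√π → 0.

Answer: 0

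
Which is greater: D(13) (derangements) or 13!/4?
D(13)

D(13) = (13-1)·[D(12) + D(11)] = 12·[176,214,841 + 14,684,570] = 2,290,792,932; 13!/4 = 6,227,020,800/4 = 1,556,755,200.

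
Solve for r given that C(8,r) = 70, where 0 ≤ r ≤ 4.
4

C(8,r) is increasing for 0 ≤ r ≤ 4. Stepping up (C(8,r+1) = C(8,r)·(8−r)/(r+1)): C(8,1) = 8, C(8,2) = 28, C(8,3) = 56, C(8,4) = 70 ✓. So r = 4.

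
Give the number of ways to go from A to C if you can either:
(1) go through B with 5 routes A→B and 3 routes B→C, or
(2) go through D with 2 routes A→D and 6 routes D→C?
Route via B: 5×3=15. Route via D: 2×6=12. Total: 27.

Answer: 27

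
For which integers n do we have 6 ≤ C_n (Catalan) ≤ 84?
4, 5

Explanation: C_3=5; C_4=14; C_5=42; C_6=132. So valid n = 4, 5.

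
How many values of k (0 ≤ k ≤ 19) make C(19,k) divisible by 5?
0

Explanation: Checking C(19,k) mod 5 for k = 0..19: none are divisible by 5. Count = 0.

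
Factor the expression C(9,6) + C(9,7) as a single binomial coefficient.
By Pascal's identity: C(9,6) + C(9,7) = C(10,7) = 120.
Final answer: C(10,7)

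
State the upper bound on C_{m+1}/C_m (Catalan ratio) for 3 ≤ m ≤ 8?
17/5

Explanation: C_{m+1}/C_m = 2(2m+1)/(m+2), which increases with m. Maximum at m = 8: 2·17/10 = 17/5.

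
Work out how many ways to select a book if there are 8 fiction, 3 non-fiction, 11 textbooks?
22
By the addition principle: 8 + 3 + 11 = 22.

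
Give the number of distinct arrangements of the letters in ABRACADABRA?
83,160

Working:
Word has 11 letters (A=5, B=2, R=2, C=1, D=1). Arrangements: 11!/Π(k!) = 83,160.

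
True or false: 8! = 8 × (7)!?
By definition n! = n × (n-1)!, so 8! = 8 × 7!.
Final answer: True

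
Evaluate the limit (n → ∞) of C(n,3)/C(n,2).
∞

C(n,3)/C(n,2) = (n-2)/3 → ∞ as n → ∞.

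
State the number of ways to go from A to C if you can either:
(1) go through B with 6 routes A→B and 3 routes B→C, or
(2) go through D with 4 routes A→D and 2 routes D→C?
26

Working:
Route via B: 6×3=18. Route via D: 4×2=8. Total: 26.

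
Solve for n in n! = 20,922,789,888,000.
16

Reasoning: n! is strictly increasing. 14! = 87,178,291,200, 15! = 1,307,674,368,000, 16! = 20,922,789,888,000 ✓. So n = 16.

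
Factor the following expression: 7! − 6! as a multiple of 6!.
7! − 6! = 7·6! − 6! = (7 − 1)·6! = 6 × 6! = 4,320.
Final answer: 6 × 6! = 4,320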